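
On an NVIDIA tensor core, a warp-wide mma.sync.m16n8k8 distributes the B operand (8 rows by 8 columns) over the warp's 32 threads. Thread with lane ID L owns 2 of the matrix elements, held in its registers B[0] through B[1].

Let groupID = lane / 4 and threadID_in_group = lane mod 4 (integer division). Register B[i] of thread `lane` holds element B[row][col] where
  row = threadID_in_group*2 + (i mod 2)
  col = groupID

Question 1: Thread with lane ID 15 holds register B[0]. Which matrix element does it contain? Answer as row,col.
L=15=>grp=15>>2=3, tig=15&3=3
[0]=>row 3·2+0=6  col grp=3

6,3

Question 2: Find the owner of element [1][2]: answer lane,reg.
8,1

c:2=>grp=2  r:1=>tig=0,lo=1
L=2*4+0=8  i=1=1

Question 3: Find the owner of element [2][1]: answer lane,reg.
c=1⇒gr=1  r=2⇒th=1,odd=0
L=1*4+1=5  i=0=0

5,0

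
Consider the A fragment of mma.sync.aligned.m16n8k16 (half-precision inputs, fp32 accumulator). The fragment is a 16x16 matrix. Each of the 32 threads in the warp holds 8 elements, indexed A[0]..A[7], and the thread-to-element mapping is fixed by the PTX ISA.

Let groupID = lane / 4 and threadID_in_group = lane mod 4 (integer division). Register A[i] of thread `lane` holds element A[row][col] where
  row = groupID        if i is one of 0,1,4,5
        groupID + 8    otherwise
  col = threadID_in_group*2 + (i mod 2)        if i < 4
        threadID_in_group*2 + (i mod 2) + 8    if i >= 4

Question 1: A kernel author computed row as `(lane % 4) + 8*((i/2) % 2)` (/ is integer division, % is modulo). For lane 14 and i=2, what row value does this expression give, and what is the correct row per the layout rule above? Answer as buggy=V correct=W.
`(lane % 4) + 8*((i/2) % 2)`[14,2]⇒10
L=14⇒gr=14>>2=3, th=14&3=2
[2]⇒row 3+8=11  col 2·2+0+0=4
row: 10 vs 11

buggy=10 correct=11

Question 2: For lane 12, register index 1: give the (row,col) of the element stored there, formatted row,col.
lane 12=>12/4=3, 12 mod 4=0
i=1  r:3+0=>3  c:2·0+1+0=>1

3,1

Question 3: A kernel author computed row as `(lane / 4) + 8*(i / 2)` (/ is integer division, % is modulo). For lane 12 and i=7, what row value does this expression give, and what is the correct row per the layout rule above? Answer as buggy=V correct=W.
buggy=27 correct=11

`(lane / 4) + 8*(i / 2)`[12,7]⇒27
lane 12: gr=3 (12/4), th=0 (12%4)
i=7: r=3+8=11, c=0*2+1+8=9
row: 27 vs 11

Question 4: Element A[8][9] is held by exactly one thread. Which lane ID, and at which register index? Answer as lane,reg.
r=8->g=0,rb=1  c=9->cb=1,t=0,b0=1
L=0*4+0=0  i=1*4+1*2+1=7

0,7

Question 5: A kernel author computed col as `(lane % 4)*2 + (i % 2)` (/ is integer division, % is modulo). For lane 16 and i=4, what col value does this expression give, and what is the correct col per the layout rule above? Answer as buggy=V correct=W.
buggy=0 correct=8

`(lane % 4)*2 + (i % 2)`[16,4]->0
lane 16: gid=4 (16/4), tid=0 (16%4)
i=4: r=4+0=4, c=0*2+0+8=8
col: 0 vs 8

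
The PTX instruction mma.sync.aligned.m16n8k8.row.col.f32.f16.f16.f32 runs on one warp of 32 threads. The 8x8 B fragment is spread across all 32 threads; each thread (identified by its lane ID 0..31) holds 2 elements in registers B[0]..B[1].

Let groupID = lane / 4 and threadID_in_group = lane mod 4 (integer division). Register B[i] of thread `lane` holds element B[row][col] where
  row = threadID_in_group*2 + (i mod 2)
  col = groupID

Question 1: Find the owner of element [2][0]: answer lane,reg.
c=0⇒gr=0  r=2⇒th=1,odd=0
L=0*4+1=1  i=0=0

1,0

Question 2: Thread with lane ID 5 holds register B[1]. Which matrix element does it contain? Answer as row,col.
L=5→G=5>>2=1, T=5&3=1
[1]→row 1·2+1=3  col G=1

3,1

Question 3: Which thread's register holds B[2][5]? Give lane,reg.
c:5=>grp=5  r:2=>tig=1,lo=0
L=5*4+1=21  i=0=0

21,0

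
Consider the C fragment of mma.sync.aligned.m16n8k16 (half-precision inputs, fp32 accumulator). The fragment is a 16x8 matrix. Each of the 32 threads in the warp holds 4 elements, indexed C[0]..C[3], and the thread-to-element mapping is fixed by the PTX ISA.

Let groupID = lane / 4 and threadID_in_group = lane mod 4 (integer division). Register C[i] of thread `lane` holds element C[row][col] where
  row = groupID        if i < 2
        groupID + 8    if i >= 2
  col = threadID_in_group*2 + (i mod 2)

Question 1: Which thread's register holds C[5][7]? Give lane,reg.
r=5->g=5,rb=0  c=7->t=3,b0=1
L=5*4+3=23  i=0*2+1=1

23,1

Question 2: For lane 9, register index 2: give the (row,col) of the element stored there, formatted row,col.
lane 9->9/4=2, 9 mod 4=1
i=2  r:2+8->10  c:2·1+0->2

10,2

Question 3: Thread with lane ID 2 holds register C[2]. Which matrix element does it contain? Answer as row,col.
8,4

lane 2=>2/4=0, 2 mod 4=2
i=2  r:0+8=>8  c:2·2+0=>4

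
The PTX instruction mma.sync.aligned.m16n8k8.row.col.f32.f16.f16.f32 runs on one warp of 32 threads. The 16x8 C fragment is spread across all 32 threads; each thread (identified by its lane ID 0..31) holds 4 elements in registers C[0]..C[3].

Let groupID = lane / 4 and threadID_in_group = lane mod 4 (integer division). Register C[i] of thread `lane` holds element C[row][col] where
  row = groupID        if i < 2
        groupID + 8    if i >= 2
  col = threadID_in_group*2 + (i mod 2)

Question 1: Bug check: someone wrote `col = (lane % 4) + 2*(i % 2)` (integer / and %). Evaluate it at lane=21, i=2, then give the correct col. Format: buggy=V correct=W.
`(lane % 4) + 2*(i % 2)`[21,2]⇒1
lane 21: gr=5 (21/4), th=1 (21%4)
i=2: r=5+8=13, c=1*2+0=2
col: 1 vs 2

buggy=1 correct=2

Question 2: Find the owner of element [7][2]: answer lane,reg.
r=7->g=7,rb=0  c=2->t=1,b0=0
L=7*4+1=29  i=0*2+0=0

29,0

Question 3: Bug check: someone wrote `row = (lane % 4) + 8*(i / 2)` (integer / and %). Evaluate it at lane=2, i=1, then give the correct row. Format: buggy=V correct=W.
`(lane % 4) + 8*(i / 2)`[2,1]->2
lane 2->2/4=0, 2 mod 4=2
i=1  r:0+0->0  c:2·2+1->5
row: 2 vs 0

buggy=2 correct=0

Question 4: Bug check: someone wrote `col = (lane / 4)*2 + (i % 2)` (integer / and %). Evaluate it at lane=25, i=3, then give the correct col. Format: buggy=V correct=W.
`(lane / 4)*2 + (i % 2)`[25,3]→13
lane 25: G=6 (25/4), T=1 (25%4)
i=3: r=6+8=14, c=1*2+1=3
col: 13 vs 3

buggy=13 correct=3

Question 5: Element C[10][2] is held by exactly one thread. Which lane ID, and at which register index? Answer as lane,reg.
r:10=>grp=2,rB=1  c:2=>tig=1,lo=0
L=2*4+1=9  i=1*2+0=2

9,2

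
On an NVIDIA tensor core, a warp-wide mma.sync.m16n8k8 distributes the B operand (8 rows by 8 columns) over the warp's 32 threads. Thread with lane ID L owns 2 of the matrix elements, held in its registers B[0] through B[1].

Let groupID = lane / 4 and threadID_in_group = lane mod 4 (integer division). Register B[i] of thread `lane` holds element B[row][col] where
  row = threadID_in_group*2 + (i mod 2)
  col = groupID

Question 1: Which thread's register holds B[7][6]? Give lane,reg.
c=6->g=6  r=7->t=3,b0=1
L=6*4+3=27  i=1=1

27,1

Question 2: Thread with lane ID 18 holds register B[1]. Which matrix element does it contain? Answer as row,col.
L=18⇒gr=18>>2=4, th=18&3=2
[1]⇒row 2·2+1=5  col gr=4

5,4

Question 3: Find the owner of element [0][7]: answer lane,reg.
28,0

c:7=>grp=7  r:0=>tig=0,lo=0
L=7*4+0=28  i=0=0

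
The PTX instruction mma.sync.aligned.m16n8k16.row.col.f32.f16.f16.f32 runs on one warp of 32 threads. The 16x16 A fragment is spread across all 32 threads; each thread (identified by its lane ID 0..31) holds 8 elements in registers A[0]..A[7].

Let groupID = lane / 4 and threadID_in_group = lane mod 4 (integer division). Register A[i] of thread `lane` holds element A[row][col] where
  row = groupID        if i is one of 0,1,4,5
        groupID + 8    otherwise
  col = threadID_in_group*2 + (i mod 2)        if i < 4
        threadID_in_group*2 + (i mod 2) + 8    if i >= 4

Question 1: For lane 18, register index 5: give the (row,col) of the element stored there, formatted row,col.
4,13

L=18=>grp=18>>2=4, tig=18&3=2
[5]=>row 4+0=4  col 2·2+1+8=13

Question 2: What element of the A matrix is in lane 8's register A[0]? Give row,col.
2,0

L=8→G=8>>2=2, T=8&3=0
[0]→row 2+0=2  col 0·2+0+0=0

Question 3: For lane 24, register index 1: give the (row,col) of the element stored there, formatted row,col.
lane 24->24/4=6, 24 mod 4=0
i=1  r:6+0->6  c:2·0+1+0->1

6,1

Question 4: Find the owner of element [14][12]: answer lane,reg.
26,6

r=14→G=6,rhi=1  c=12→chi=1,T=2,p=0
L=6*4+2=26  i=1*4+1*2+0=6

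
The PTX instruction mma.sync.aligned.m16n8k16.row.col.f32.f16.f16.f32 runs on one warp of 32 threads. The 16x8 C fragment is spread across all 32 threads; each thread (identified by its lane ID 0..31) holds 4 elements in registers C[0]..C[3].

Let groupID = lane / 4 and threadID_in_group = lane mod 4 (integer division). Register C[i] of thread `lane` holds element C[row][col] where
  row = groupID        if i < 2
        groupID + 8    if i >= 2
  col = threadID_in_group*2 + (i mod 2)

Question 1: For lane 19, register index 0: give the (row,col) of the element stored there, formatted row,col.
4,6

lane 19: G=4 (19/4), T=3 (19%4)
i=0: r=4+0=4, c=3*2+0=6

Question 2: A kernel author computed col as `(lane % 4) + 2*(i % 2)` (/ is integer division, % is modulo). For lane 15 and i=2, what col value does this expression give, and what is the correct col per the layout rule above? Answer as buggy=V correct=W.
buggy=3 correct=6

`(lane % 4) + 2*(i % 2)`[15,2]=>3
lane 15=>15/4=3, 15 mod 4=3
i=2  r:3+8=>11  c:2·3+0=>6
col: 3 vs 6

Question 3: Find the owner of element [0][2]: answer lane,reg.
r=0->g=0,rb=0  c=2->t=1,b0=0
L=0*4+1=1  i=0*2+0=0

1,0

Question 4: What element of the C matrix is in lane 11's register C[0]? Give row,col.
2,6

L=11=>grp=11>>2=2, tig=11&3=3
[0]=>row 2+0=2  col 3·2+0=6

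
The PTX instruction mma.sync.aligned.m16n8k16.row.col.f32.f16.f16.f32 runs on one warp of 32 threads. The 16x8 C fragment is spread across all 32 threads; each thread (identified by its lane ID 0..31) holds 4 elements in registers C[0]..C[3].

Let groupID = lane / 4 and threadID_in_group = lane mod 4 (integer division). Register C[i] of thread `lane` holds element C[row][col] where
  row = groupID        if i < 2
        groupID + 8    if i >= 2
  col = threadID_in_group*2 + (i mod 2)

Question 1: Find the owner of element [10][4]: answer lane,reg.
10,2

r: 10->gid=2,r8=1  c: 4->tid=2,i&1=0
L=2*4+2=10  i=1*2+0=2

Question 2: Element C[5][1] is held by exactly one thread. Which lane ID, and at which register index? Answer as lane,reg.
20,1

r=5->g=5,rb=0  c=1->t=0,b0=1
L=5*4+0=20  i=0*2+1=1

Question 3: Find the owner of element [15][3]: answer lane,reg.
r=15⇒gr=7,Rb=1  c=3⇒th=1,odd=1
L=7*4+1=29  i=1*2+1=3

29,3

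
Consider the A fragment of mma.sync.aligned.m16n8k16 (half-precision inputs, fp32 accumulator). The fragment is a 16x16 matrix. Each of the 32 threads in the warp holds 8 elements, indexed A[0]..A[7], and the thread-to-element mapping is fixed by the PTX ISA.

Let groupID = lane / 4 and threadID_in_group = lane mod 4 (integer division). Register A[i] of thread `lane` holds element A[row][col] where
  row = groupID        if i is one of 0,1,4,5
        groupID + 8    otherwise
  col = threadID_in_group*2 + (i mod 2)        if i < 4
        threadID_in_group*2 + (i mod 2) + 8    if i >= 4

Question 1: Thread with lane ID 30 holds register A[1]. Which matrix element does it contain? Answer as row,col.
L=30=>grp=30>>2=7, tig=30&3=2
[1]=>row 7+0=7  col 2·2+1+0=5

7,5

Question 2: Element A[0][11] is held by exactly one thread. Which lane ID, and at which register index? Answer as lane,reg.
r=0⇒gr=0,Rb=0  c=11⇒Cb=1,th=1,odd=1
L=0*4+1=1  i=1*4+0*2+1=5

1,5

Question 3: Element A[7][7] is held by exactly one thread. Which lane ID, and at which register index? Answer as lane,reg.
r=7⇒gr=7,Rb=0  c=7⇒Cb=0,th=3,odd=1
L=7*4+3=31  i=0*4+0*2+1=1

31,1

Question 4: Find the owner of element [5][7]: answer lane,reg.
r=5->g=5,rb=0  c=7->cb=0,t=3,b0=1
L=5*4+3=23  i=0*4+0*2+1=1

23,1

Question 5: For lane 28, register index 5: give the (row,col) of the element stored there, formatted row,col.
28: gid=7,tid=0
[5] (7+0,0*2+1+8) = (7,9)

7,9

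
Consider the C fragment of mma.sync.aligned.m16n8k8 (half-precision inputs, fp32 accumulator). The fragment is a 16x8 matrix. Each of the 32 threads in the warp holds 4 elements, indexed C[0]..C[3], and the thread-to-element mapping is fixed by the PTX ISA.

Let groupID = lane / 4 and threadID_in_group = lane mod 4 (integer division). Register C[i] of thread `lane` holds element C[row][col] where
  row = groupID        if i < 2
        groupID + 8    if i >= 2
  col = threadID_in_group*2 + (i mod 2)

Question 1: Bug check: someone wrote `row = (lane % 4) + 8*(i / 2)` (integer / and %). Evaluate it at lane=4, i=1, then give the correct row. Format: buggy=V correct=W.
`(lane % 4) + 8*(i / 2)`[4,1]⇒0
lane 4⇒4/4=1, 4 mod 4=0
i=1  r:1+0⇒1  c:2·0+1⇒1
row: 0 vs 1

buggy=0 correct=1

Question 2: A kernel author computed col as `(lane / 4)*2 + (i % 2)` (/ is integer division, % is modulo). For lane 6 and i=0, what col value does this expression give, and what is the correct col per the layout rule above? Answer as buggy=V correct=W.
`(lane / 4)*2 + (i % 2)`[6,0]->2
L=6->g=6>>2=1, t=6&3=2
[0]->row 1+0=1  col 2·2+0=4
col: 2 vs 4

buggy=2 correct=4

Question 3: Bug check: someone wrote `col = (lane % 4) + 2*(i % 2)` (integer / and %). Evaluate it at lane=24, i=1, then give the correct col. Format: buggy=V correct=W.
buggy=2 correct=1

`(lane % 4) + 2*(i % 2)`[24,1]→2
lane 24: G=6 (24/4), T=0 (24%4)
i=1: r=6+0=6, c=0*2+1=1
col: 2 vs 1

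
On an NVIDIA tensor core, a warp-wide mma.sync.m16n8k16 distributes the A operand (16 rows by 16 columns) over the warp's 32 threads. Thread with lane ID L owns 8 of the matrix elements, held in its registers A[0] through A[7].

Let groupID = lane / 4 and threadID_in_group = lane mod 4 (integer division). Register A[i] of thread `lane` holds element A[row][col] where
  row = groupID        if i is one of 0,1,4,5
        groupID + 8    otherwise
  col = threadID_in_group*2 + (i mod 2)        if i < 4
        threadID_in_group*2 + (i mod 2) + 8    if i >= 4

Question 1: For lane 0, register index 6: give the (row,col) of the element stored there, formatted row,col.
8,8

L=0=>grp=0>>2=0, tig=0&3=0
[6]=>row 0+8=8  col 0·2+0+8=8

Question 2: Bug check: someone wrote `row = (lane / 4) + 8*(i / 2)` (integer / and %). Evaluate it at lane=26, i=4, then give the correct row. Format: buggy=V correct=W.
`(lane / 4) + 8*(i / 2)`[26,4]->22
lane 26->26/4=6, 26 mod 4=2
i=4  r:6+0->6  c:2·2+0+8->12
row: 22 vs 6

buggy=22 correct=6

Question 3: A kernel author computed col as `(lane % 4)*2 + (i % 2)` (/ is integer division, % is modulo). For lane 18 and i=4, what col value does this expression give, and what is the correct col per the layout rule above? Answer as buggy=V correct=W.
`(lane % 4)*2 + (i % 2)`[18,4]→4
18: G=4,T=2
[4] (4+0,2*2+0+8) = (4,12)
col: 4 vs 12

buggy=4 correct=12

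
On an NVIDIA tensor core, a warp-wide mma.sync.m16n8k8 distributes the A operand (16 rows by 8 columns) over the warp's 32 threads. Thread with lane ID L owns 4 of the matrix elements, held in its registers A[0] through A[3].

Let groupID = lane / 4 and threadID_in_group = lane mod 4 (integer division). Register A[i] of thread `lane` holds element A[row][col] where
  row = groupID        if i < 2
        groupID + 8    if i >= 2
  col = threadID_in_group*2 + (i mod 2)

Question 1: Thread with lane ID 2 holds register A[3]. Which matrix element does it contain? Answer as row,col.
L=2⇒gr=2>>2=0, th=2&3=2
[3]⇒row 0+8=8  col 2·2+1=5

8,5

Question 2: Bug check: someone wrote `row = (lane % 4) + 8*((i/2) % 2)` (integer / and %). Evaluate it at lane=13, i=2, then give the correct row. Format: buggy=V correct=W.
buggy=9 correct=11

`(lane % 4) + 8*((i/2) % 2)`[13,2]⇒9
L=13⇒gr=13>>2=3, th=13&3=1
[2]⇒row 3+8=11  col 1·2+0=2
row: 9 vs 11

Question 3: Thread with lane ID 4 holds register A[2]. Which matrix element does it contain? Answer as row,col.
4: grp=1,tig=0
[2] (1+8,0*2+0) = (9,0)

9,0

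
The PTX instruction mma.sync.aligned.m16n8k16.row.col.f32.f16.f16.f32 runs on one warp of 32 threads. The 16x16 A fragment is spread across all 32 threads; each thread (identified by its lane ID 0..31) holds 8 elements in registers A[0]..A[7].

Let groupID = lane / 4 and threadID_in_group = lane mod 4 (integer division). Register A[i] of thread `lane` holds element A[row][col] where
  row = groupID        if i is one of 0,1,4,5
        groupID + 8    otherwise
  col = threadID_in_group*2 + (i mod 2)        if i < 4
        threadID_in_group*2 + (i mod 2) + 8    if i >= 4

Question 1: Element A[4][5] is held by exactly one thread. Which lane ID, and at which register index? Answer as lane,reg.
r=4⇒gr=4,Rb=0  c=5⇒Cb=0,th=2,odd=1
L=4*4+2=18  i=0*4+0*2+1=1

18,1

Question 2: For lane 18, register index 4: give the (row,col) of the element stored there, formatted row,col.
4,12

18: gr=4,th=2
[4] (4+0,2*2+0+8) = (4,12)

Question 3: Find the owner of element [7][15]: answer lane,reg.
31,5

r=7⇒gr=7,Rb=0  c=15⇒Cb=1,th=3,odd=1
L=7*4+3=31  i=1*4+0*2+1=5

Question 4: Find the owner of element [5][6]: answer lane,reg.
23,0

r:5=>grp=5,rB=0  c:6=>cB=0,tig=3,lo=0
L=5*4+3=23  i=0*4+0*2+0=0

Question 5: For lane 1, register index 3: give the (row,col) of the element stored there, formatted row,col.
8,3

L=1→G=1>>2=0, T=1&3=1
[3]→row 0+8=8  col 1·2+1+0=3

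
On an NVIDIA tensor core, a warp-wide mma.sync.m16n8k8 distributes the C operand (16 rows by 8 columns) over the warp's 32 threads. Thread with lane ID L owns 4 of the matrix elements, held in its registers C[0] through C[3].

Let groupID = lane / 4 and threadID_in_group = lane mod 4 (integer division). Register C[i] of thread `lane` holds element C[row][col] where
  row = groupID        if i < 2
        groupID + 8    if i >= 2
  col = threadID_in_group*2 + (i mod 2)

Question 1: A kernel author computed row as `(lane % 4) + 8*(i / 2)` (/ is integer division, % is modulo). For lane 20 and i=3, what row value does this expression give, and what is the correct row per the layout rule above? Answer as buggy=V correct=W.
`(lane % 4) + 8*(i / 2)`[20,3]->8
20: gid=5,tid=0
[3] (5+8,0*2+1) = (13,1)
row: 8 vs 13

buggy=8 correct=13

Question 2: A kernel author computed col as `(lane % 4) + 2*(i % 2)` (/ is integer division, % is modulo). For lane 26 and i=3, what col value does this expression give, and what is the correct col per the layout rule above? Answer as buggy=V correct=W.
`(lane % 4) + 2*(i % 2)`[26,3]=>4
26: grp=6,tig=2
[3] (6+8,2*2+1) = (14,5)
col: 4 vs 5

buggy=4 correct=5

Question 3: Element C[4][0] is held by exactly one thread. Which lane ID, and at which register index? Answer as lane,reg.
16,0

r=4→G=4,rhi=0  c=0→T=0,p=0
L=4*4+0=16  i=0*2+0=0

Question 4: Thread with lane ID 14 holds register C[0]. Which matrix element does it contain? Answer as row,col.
3,4

L=14->g=14>>2=3, t=14&3=2
[0]->row 3+0=3  col 2·2+0=4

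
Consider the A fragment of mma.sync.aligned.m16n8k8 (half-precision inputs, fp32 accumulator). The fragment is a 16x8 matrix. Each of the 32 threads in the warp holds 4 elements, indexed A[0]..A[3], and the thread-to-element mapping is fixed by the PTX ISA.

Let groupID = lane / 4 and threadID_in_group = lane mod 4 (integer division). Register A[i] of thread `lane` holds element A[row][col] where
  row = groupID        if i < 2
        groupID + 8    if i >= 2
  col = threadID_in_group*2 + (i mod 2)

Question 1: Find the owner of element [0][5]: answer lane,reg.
r=0→G=0,rhi=0  c=5→T=2,p=1
L=0*4+2=2  i=0*2+1=1

2,1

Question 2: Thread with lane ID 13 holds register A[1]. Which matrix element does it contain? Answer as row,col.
lane 13: grp=3 (13/4), tig=1 (13%4)
i=1: r=3+0=3, c=1*2+1=3

3,3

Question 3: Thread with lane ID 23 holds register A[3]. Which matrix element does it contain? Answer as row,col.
lane 23->23/4=5, 23 mod 4=3
i=3  r:5+8->13  c:2·3+1->7

13,7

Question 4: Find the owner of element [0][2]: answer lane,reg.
1,0

r=0->g=0,rb=0  c=2->t=1,b0=0
L=0*4+1=1  i=0*2+0=0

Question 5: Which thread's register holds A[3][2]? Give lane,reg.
r:3=>grp=3,rB=0  c:2=>tig=1,lo=0
L=3*4+1=13  i=0*2+0=0

13,0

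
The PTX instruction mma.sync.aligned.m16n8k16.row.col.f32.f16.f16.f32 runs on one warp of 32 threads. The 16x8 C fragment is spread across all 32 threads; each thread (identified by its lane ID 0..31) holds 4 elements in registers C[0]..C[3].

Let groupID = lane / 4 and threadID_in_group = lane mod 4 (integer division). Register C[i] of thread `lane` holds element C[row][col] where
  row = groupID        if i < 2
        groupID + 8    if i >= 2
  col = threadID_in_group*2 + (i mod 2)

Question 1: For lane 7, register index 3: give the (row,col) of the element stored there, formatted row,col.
9,7

L=7⇒gr=7>>2=1, th=7&3=3
[3]⇒row 1+8=9  col 3·2+1=7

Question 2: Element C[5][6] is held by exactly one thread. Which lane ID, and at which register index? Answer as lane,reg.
r=5⇒gr=5,Rb=0  c=6⇒th=3,odd=0
L=5*4+3=23  i=0*2+0=0

23,0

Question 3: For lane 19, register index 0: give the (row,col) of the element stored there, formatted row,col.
4,6

L=19->gid=19>>2=4, tid=19&3=3
[0]->row 4+0=4  col 3·2+0=6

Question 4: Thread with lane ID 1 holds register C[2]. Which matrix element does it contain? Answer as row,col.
1: gr=0,th=1
[2] (0+8,1*2+0) = (8,2)

8,2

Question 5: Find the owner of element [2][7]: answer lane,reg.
11,1

r=2→G=2,rhi=0  c=7→T=3,p=1
L=2*4+3=11  i=0*2+1=1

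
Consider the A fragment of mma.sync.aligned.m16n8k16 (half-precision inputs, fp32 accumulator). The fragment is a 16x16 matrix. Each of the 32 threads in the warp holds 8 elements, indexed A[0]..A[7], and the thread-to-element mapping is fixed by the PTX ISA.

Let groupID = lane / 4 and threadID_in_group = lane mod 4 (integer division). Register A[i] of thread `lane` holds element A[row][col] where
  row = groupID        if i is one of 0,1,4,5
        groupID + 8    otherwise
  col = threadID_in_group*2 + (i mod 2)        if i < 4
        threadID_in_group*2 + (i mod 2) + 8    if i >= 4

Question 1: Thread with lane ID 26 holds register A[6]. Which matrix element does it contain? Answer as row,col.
lane 26→26/4=6, 26 mod 4=2
i=6  r:6+8→14  c:2·2+0+8→12

14,12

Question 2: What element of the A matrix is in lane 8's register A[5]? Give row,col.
2,9

8: grp=2,tig=0
[5] (2+0,0*2+1+8) = (2,9)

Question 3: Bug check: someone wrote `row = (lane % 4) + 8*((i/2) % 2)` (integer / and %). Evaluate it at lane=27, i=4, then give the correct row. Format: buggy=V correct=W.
buggy=3 correct=6

`(lane % 4) + 8*((i/2) % 2)`[27,4]→3
lane 27→27/4=6, 27 mod 4=3
i=4  r:6+0→6  c:2·3+0+8→14
row: 3 vs 6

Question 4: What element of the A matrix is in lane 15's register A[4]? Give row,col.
3,14

lane 15: g=3 (15/4), t=3 (15%4)
i=4: r=3+0=3, c=3*2+0+8=14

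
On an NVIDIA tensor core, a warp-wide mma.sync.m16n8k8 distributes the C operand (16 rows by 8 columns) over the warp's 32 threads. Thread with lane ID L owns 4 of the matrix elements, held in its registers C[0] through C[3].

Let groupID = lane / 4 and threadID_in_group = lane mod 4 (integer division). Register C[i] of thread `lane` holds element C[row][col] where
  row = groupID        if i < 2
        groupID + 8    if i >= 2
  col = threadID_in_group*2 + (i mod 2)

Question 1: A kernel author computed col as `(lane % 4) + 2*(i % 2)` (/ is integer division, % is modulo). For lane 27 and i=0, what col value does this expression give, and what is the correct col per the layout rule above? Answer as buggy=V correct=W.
`(lane % 4) + 2*(i % 2)`[27,0]->3
L=27->g=27>>2=6, t=27&3=3
[0]->row 6+0=6  col 3·2+0=6
col: 3 vs 6

buggy=3 correct=6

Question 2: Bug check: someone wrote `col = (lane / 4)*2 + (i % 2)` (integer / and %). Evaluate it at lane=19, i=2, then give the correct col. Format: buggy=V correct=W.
`(lane / 4)*2 + (i % 2)`[19,2]⇒8
lane 19⇒19/4=4, 19 mod 4=3
i=2  r:4+8⇒12  c:2·3+0⇒6
col: 8 vs 6

buggy=8 correct=6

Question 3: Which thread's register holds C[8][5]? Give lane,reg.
2,3

r: 8->gid=0,r8=1  c: 5->tid=2,i&1=1
L=0*4+2=2  i=1*2+1=3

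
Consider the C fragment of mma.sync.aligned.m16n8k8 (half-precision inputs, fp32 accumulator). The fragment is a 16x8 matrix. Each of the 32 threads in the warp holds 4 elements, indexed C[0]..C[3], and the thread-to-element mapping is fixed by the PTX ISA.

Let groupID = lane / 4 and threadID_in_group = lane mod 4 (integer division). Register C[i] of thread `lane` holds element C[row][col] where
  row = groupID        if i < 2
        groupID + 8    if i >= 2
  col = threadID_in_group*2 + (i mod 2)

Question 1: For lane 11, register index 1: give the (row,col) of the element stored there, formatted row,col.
2,7

11: gr=2,th=3
[1] (2+0,3*2+1) = (2,7)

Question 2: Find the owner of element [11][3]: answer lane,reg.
13,3

r=11⇒gr=3,Rb=1  c=3⇒th=1,odd=1
L=3*4+1=13  i=1*2+1=3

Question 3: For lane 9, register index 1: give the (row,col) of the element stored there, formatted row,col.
9: gr=2,th=1
[1] (2+0,1*2+1) = (2,3)

2,3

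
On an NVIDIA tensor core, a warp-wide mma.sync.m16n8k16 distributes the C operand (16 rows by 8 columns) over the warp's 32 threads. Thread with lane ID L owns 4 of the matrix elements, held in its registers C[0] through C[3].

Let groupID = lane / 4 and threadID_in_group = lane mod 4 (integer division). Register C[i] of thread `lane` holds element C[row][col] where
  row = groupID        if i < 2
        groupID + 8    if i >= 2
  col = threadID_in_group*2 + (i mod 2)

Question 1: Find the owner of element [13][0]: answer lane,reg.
20,2

r:13=>grp=5,rB=1  c:0=>tig=0,lo=0
L=5*4+0=20  i=1*2+0=2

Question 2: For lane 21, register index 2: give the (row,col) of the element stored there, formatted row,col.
lane 21: grp=5 (21/4), tig=1 (21%4)
i=2: r=5+8=13, c=1*2+0=2

13,2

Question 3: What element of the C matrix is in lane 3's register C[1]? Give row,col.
lane 3: gr=0 (3/4), th=3 (3%4)
i=1: r=0+0=0, c=3*2+1=7

0,7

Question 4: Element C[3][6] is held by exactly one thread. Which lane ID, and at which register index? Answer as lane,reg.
15,0

r=3->g=3,rb=0  c=6->t=3,b0=0
L=3*4+3=15  i=0*2+0=0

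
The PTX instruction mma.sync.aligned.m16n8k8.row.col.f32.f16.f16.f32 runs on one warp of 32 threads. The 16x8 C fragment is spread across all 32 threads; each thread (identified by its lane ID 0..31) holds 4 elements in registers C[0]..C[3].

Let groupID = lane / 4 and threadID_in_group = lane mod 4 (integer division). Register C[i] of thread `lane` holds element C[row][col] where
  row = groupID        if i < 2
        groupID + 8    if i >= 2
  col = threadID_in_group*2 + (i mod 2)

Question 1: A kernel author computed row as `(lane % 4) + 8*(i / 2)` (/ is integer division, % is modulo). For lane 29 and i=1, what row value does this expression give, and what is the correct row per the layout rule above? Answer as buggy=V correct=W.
buggy=1 correct=7

`(lane % 4) + 8*(i / 2)`[29,1]->1
lane 29->29/4=7, 29 mod 4=1
i=1  r:7+0->7  c:2·1+1->3
row: 1 vs 7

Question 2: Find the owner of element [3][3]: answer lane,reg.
r=3→G=3,rhi=0  c=3→T=1,p=1
L=3*4+1=13  i=0*2+1=1

13,1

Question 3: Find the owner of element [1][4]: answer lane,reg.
6,0

r=1→G=1,rhi=0  c=4→T=2,p=0
L=1*4+2=6  i=0*2+0=0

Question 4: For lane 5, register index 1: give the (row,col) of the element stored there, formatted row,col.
1,3

L=5->g=5>>2=1, t=5&3=1
[1]->row 1+0=1  col 1·2+1=3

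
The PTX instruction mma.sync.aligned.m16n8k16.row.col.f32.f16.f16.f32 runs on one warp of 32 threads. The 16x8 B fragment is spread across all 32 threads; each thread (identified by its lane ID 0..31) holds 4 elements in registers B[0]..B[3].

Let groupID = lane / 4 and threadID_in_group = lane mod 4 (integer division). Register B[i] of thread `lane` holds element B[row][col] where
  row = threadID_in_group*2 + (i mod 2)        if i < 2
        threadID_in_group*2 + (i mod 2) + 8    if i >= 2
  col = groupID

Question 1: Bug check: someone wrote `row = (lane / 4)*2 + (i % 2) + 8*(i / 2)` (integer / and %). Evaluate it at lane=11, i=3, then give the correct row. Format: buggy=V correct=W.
buggy=13 correct=15

`(lane / 4)*2 + (i % 2) + 8*(i / 2)`[11,3]->13
lane 11->11/4=2, 11 mod 4=3
i=3  r:2·3+1+8->15  c:2
row: 13 vs 15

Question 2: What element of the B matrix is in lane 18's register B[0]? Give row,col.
18: G=4,T=2
[0] (2*2+0+0,4) = (4,4)

4,4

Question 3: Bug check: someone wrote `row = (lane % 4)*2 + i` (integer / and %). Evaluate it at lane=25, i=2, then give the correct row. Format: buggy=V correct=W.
buggy=4 correct=10

`(lane % 4)*2 + i`[25,2]⇒4
25: gr=6,th=1
[2] (1*2+0+8,6) = (10,6)
row: 4 vs 10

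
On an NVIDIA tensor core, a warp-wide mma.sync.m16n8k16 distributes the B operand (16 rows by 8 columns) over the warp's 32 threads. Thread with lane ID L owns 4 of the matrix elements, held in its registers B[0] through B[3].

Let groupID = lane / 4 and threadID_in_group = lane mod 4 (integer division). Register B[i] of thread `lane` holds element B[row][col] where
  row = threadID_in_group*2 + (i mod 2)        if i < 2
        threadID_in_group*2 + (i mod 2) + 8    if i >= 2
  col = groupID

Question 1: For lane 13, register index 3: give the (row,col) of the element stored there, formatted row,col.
11,3

L=13=>grp=13>>2=3, tig=13&3=1
[3]=>row 1·2+1+8=11  col grp=3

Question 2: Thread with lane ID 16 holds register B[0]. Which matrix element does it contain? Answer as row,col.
0,4

L=16⇒gr=16>>2=4, th=16&3=0
[0]⇒row 0·2+0+0=0  col gr=4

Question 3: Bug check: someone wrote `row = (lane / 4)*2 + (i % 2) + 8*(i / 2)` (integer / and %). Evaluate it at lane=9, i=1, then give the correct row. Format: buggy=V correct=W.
`(lane / 4)*2 + (i % 2) + 8*(i / 2)`[9,1]=>5
lane 9=>9/4=2, 9 mod 4=1
i=1  r:2·1+1+0=>3  c:2
row: 5 vs 3

buggy=5 correct=3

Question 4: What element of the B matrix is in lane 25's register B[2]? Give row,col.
10,6

lane 25: gr=6 (25/4), th=1 (25%4)
i=2: r=1*2+0+8=10, c=gr=6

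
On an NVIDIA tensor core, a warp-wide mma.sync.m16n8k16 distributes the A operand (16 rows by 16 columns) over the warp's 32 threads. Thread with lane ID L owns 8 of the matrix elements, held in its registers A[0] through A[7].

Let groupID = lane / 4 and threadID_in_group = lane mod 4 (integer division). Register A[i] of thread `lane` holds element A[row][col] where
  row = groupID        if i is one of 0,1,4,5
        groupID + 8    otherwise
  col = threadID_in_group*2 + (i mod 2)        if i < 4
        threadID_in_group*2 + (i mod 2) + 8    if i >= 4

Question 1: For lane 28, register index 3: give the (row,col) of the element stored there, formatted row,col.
28: g=7,t=0
[3] (7+8,0*2+1+0) = (15,1)

15,1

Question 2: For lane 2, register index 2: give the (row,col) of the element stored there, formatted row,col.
8,4

lane 2: g=0 (2/4), t=2 (2%4)
i=2: r=0+8=8, c=2*2+0+0=4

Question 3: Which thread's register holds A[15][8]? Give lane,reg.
r: 15->gid=7,r8=1  c: 8->c8=1,tid=0,i&1=0
L=7*4+0=28  i=1*4+1*2+0=6

28,6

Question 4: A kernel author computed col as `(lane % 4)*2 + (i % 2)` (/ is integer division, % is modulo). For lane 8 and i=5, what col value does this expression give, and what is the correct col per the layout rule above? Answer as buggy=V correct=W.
buggy=1 correct=9

`(lane % 4)*2 + (i % 2)`[8,5]->1
lane 8->8/4=2, 8 mod 4=0
i=5  r:2+0->2  c:2·0+1+8->9
col: 1 vs 9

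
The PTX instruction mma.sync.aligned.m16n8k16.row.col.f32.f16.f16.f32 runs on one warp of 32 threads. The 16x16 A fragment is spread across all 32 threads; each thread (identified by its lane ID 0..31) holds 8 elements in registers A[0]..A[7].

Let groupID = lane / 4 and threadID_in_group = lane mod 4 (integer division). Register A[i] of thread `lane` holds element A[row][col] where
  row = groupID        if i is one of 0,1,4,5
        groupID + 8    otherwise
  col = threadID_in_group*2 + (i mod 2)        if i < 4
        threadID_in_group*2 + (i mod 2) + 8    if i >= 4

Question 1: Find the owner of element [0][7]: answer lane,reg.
3,1

r=0⇒gr=0,Rb=0  c=7⇒Cb=0,th=3,odd=1
L=0*4+3=3  i=0*4+0*2+1=1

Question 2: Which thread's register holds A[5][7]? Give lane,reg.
23,1

r=5⇒gr=5,Rb=0  c=7⇒Cb=0,th=3,odd=1
L=5*4+3=23  i=0*4+0*2+1=1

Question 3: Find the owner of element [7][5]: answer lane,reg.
30,1

r: 7->gid=7,r8=0  c: 5->c8=0,tid=2,i&1=1
L=7*4+2=30  i=0*4+0*2+1=1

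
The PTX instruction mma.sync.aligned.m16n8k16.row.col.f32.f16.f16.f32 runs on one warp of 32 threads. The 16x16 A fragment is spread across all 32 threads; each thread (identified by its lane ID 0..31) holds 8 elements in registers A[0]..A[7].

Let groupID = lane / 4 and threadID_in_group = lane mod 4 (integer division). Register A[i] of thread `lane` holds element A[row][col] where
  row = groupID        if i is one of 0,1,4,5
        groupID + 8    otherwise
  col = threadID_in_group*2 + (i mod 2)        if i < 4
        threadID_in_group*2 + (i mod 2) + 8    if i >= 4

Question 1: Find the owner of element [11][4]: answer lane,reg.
r=11→G=3,rhi=1  c=4→chi=0,T=2,p=0
L=3*4+2=14  i=0*4+1*2+0=2

14,2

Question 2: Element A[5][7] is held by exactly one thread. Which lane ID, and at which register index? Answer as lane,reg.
23,1

r: 5->gid=5,r8=0  c: 7->c8=0,tid=3,i&1=1
L=5*4+3=23  i=0*4+0*2+1=1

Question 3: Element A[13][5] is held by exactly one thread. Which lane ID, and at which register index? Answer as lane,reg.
22,3

r:13=>grp=5,rB=1  c:5=>cB=0,tig=2,lo=1
L=5*4+2=22  i=0*4+1*2+1=3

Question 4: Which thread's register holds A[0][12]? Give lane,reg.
2,4

r=0⇒gr=0,Rb=0  c=12⇒Cb=1,th=2,odd=0
L=0*4+2=2  i=1*4+0*2+0=4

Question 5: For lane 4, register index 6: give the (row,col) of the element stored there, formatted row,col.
L=4->gid=4>>2=1, tid=4&3=0
[6]->row 1+8=9  col 0·2+0+8=8

9,8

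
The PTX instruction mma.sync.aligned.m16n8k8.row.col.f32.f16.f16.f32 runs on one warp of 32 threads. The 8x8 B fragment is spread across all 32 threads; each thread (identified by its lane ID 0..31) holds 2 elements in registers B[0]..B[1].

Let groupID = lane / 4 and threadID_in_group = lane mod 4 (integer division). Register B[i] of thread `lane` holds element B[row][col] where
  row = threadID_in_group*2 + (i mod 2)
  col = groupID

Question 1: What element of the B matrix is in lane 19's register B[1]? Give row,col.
7,4

lane 19: gid=4 (19/4), tid=3 (19%4)
i=1: r=3*2+1=7, c=gid=4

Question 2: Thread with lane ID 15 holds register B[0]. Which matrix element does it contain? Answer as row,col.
6,3

lane 15: gid=3 (15/4), tid=3 (15%4)
i=0: r=3*2+0=6, c=gid=3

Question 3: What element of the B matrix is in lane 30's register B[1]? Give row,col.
5,7

lane 30: gid=7 (30/4), tid=2 (30%4)
i=1: r=2*2+1=5, c=gid=7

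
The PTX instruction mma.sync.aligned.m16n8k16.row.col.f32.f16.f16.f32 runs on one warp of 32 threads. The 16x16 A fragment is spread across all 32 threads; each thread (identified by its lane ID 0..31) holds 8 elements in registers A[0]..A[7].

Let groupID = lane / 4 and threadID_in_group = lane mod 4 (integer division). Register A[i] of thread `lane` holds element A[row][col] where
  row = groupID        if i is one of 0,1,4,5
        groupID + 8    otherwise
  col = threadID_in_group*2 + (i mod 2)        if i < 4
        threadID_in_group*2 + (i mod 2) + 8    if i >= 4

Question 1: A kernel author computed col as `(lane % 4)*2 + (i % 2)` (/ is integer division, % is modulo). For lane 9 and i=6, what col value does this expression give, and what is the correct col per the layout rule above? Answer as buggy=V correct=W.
buggy=2 correct=10

`(lane % 4)*2 + (i % 2)`[9,6]->2
lane 9: gid=2 (9/4), tid=1 (9%4)
i=6: r=2+8=10, c=1*2+0+8=10
col: 2 vs 10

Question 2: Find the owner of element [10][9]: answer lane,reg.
r: 10->gid=2,r8=1  c: 9->c8=1,tid=0,i&1=1
L=2*4+0=8  i=1*4+1*2+1=7

8,7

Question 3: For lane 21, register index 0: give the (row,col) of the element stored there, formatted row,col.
5,2

lane 21: grp=5 (21/4), tig=1 (21%4)
i=0: r=5+0=5, c=1*2+0+0=2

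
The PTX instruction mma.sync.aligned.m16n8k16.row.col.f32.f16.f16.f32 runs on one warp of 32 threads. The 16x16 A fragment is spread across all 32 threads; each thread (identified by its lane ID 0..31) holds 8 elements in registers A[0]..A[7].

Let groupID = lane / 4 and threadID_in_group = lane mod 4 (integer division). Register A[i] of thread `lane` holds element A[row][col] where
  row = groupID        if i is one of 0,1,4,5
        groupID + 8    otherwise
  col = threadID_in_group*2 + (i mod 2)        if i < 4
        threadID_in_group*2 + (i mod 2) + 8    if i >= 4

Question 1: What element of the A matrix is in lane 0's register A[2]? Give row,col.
8,0

L=0⇒gr=0>>2=0, th=0&3=0
[2]⇒row 0+8=8  col 0·2+0+0=0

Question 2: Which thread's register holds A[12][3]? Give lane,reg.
17,3

r:12=>grp=4,rB=1  c:3=>cB=0,tig=1,lo=1
L=4*4+1=17  i=0*4+1*2+1=3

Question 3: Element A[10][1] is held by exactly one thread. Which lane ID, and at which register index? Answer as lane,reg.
8,3

r=10→G=2,rhi=1  c=1→chi=0,T=0,p=1
L=2*4+0=8  i=0*4+1*2+1=3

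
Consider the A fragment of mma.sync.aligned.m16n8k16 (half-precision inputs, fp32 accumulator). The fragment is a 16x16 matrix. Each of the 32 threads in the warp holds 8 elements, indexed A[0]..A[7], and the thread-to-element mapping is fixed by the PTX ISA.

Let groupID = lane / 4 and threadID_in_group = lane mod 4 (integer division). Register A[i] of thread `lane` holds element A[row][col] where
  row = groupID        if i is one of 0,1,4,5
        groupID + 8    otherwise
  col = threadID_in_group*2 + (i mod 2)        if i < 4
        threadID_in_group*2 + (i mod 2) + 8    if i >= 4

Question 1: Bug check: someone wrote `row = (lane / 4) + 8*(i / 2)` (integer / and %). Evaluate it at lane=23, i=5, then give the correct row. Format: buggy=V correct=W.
buggy=21 correct=5

`(lane / 4) + 8*(i / 2)`[23,5]→21
lane 23→23/4=5, 23 mod 4=3
i=5  r:5+0→5  c:2·3+1+8→15
row: 21 vs 5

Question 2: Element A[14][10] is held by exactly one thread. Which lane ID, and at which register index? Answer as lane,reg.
r: 14->gid=6,r8=1  c: 10->c8=1,tid=1,i&1=0
L=6*4+1=25  i=1*4+1*2+0=6

25,6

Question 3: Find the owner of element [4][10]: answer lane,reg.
r=4→G=4,rhi=0  c=10→chi=1,T=1,p=0
L=4*4+1=17  i=1*4+0*2+0=4

17,4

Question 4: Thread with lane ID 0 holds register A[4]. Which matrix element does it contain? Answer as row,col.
0,8

0: gid=0,tid=0
[4] (0+0,0*2+0+8) = (0,8)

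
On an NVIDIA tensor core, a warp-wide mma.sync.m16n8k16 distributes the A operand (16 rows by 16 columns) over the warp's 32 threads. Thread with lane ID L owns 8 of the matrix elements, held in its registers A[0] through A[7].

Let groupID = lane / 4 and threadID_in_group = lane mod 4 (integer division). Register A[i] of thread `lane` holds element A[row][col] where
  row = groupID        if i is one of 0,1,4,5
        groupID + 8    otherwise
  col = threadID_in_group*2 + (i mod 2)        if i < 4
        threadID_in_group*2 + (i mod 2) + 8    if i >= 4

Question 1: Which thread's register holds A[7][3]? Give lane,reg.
29,1

r=7→G=7,rhi=0  c=3→chi=0,T=1,p=1
L=7*4+1=29  i=0*4+0*2+1=1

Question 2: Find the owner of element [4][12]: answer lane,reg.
18,4

r: 4->gid=4,r8=0  c: 12->c8=1,tid=2,i&1=0
L=4*4+2=18  i=1*4+0*2+0=4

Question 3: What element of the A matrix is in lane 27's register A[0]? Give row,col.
lane 27→27/4=6, 27 mod 4=3
i=0  r:6+0→6  c:2·3+0+0→6

6,6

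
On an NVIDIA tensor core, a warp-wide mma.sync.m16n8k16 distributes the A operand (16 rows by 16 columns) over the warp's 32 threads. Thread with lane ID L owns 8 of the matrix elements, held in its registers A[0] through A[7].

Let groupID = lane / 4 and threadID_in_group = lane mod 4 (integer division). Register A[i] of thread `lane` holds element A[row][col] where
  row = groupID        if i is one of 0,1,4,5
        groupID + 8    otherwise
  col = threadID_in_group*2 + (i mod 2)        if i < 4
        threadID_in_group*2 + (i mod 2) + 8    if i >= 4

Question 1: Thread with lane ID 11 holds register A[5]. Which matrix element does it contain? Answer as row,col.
2,15

lane 11: grp=2 (11/4), tig=3 (11%4)
i=5: r=2+0=2, c=3*2+1+8=15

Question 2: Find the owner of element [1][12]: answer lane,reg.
6,4

r=1→G=1,rhi=0  c=12→chi=1,T=2,p=0
L=1*4+2=6  i=1*4+0*2+0=4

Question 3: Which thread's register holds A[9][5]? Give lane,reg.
r: 9->gid=1,r8=1  c: 5->c8=0,tid=2,i&1=1
L=1*4+2=6  i=0*4+1*2+1=3

6,3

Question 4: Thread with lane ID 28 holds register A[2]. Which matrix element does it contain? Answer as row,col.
15,0

lane 28: gr=7 (28/4), th=0 (28%4)
i=2: r=7+8=15, c=0*2+0+0=0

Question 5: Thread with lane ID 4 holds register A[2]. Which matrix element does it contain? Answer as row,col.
9,0

lane 4: grp=1 (4/4), tig=0 (4%4)
i=2: r=1+8=9, c=0*2+0+0=0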